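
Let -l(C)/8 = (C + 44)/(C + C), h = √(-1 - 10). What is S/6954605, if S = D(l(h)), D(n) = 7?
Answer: 1/993515 ≈ 1.0065e-6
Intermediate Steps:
h = I*√11 (h = √(-11) = I*√11 ≈ 3.3166*I)
l(C) = -4*(44 + C)/C (l(C) = -8*(C + 44)/(C + C) = -8*(44 + C)/(2*C) = -8*(44 + C)*1/(2*C) = -4*(44 + C)/C)
S = 7
S/6954605 = 7/6954605 = 7*(1/6954605) = 1/993515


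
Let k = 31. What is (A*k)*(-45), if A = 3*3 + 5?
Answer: -19530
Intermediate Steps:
A = 14 (A = 9 + 5 = 14)
(A*k)*(-45) = (14*31)*(-45) = 434*(-45) = -19530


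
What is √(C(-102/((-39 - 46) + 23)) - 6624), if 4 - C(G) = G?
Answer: I*√6363401/31 ≈ 81.374*I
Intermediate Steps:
C(G) = 4 - G
√(C(-102/((-39 - 46) + 23)) - 6624) = √((4 - (-102)/((-39 - 46) + 23)) - 6624) = √((4 - (-102)/(-85 + 23)) - 6624) = √((4 - (-102)/(-62)) - 6624) = √((4 - (-102)*(-1)/62) - 6624) = √((4 - 1*51/31) - 6624) = √((4 - 51/31) - 6624) = √(73/31 - 6624) = √(-205271/31) = I*√6363401/31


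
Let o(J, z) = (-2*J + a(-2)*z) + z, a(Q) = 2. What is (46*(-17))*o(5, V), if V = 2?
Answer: 3128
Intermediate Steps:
o(J, z) = -2*J + 3*z (o(J, z) = (-2*J + 2*z) + z = -2*J + 3*z)
(46*(-17))*o(5, V) = (46*(-17))*(-2*5 + 3*2) = -782*(-10 + 6) = -782*(-4) = 3128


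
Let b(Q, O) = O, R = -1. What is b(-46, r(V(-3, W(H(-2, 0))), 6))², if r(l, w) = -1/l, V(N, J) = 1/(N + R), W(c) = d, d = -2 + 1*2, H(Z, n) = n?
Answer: 16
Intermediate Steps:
d = 0 (d = -2 + 2 = 0)
W(c) = 0
V(N, J) = 1/(-1 + N) (V(N, J) = 1/(N - 1) = 1/(-1 + N))
b(-46, r(V(-3, W(H(-2, 0))), 6))² = (-1/(1/(-1 - 3)))² = (-1/(1/(-4)))² = (-1/(-¼))² = (-1*(-4))² = 4² = 16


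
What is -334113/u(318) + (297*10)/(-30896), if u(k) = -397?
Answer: 5160788079/6132856 ≈ 841.50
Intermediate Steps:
-334113/u(318) + (297*10)/(-30896) = -334113/(-397) + (297*10)/(-30896) = -334113*(-1/397) + 2970*(-1/30896) = 334113/397 - 1485/15448 = 5160788079/6132856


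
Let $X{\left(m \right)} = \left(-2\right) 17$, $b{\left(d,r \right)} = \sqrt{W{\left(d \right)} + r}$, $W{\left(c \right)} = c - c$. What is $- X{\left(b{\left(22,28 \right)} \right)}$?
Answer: $34$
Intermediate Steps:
$W{\left(c \right)} = 0$
$b{\left(d,r \right)} = \sqrt{r}$ ($b{\left(d,r \right)} = \sqrt{0 + r} = \sqrt{r}$)
$X{\left(m \right)} = -34$
$- X{\left(b{\left(22,28 \right)} \right)} = \left(-1\right) \left(-34\right) = 34$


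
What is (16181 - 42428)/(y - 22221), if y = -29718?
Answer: 8749/17313 ≈ 0.50534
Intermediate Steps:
(16181 - 42428)/(y - 22221) = (16181 - 42428)/(-29718 - 22221) = -26247/(-51939) = -26247*(-1/51939) = 8749/17313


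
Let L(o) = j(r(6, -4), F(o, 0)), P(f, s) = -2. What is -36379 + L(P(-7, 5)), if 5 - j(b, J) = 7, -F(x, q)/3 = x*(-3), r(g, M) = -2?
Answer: -36381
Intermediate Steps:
F(x, q) = 9*x (F(x, q) = -3*x*(-3) = -(-9)*x = 9*x)
j(b, J) = -2 (j(b, J) = 5 - 1*7 = 5 - 7 = -2)
L(o) = -2
-36379 + L(P(-7, 5)) = -36379 - 2 = -36381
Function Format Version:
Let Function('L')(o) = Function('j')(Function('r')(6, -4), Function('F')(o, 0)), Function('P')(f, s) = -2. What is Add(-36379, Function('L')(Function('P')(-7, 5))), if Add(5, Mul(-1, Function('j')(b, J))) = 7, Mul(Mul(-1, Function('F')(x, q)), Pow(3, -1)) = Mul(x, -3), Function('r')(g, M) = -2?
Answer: -36381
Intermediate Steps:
Function('F')(x, q) = Mul(9, x) (Function('F')(x, q) = Mul(-3, Mul(x, -3)) = Mul(-3, Mul(-3, x)) = Mul(9, x))
Function('j')(b, J) = -2 (Function('j')(b, J) = Add(5, Mul(-1, 7)) = Add(5, -7) = -2)
Function('L')(o) = -2
Add(-36379, Function('L')(Function('P')(-7, 5))) = Add(-36379, -2) = -36381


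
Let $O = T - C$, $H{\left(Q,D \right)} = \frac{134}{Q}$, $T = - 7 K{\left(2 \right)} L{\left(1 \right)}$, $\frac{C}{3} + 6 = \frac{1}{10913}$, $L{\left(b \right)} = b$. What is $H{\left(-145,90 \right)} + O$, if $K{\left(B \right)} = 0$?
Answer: $\frac{27020153}{1582385} \approx 17.076$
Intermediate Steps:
$C = - \frac{196431}{10913}$ ($C = -18 + \frac{3}{10913} = - \frac{196431}{10913} \approx -18.0$)
$T = 0$ ($T = \left(-7\right) 0 \cdot 1 = 0 \cdot 1 = 0$)
$O = \frac{196431}{10913}$ ($O = 0 - - \frac{196431}{10913} = 0 + \frac{196431}{10913} = \frac{196431}{10913} \approx 18.0$)
$H{\left(-145,90 \right)} + O = \frac{134}{-145} + \frac{196431}{10913} = 134 \left(- \frac{1}{145}\right) + \frac{196431}{10913} = - \frac{134}{145} + \frac{196431}{10913} = \frac{27020153}{1582385}$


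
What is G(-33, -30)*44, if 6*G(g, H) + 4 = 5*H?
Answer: -3388/3 ≈ -1129.3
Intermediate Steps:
G(g, H) = -2/3 + 5*H/6 (G(g, H) = -2/3 + (5*H)/6 = -2/3 + 5*H/6)
G(-33, -30)*44 = (-2/3 + (5/6)*(-30))*44 = (-2/3 - 25)*44 = -77/3*44 = -3388/3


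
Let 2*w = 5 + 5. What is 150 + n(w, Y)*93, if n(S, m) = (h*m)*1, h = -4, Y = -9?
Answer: 3498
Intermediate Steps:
w = 5 (w = (5 + 5)/2 = (1/2)*10 = 5)
n(S, m) = -4*m (n(S, m) = -4*m*1 = -4*m)
150 + n(w, Y)*93 = 150 - 4*(-9)*93 = 150 + 36*93 = 150 + 3348 = 3498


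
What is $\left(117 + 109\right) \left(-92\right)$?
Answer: $-20792$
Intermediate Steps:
$\left(117 + 109\right) \left(-92\right) = 226 \left(-92\right) = -20792$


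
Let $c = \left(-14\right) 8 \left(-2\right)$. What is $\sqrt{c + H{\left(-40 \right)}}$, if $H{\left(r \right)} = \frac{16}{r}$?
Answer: $\frac{\sqrt{5590}}{5} \approx 14.953$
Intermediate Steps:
$c = 224$ ($c = \left(-112\right) \left(-2\right) = 224$)
$\sqrt{c + H{\left(-40 \right)}} = \sqrt{224 + \frac{16}{-40}} = \sqrt{224 + 16 \left(- \frac{1}{40}\right)} = \sqrt{224 - \frac{2}{5}} = \sqrt{\frac{1118}{5}} = \frac{\sqrt{5590}}{5}$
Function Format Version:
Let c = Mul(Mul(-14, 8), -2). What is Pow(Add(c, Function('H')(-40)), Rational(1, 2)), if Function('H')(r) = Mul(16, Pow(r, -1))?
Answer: Mul(Rational(1, 5), Pow(5590, Rational(1, 2))) ≈ 14.953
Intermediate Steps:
c = 224 (c = Mul(-112, -2) = 224)
Pow(Add(c, Function('H')(-40)), Rational(1, 2)) = Pow(Add(224, Mul(16, Pow(-40, -1))), Rational(1, 2)) = Pow(Add(224, Mul(16, Rational(-1, 40))), Rational(1, 2)) = Pow(Add(224, Rational(-2, 5)), Rational(1, 2)) = Pow(Rational(1118, 5), Rational(1, 2)) = Mul(Rational(1, 5), Pow(5590, Rational(1, 2)))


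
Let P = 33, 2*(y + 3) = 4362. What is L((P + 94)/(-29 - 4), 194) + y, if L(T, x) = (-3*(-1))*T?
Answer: 23831/11 ≈ 2166.5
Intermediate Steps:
y = 2178 (y = -3 + (½)*4362 = -3 + 2181 = 2178)
L(T, x) = 3*T
L((P + 94)/(-29 - 4), 194) + y = 3*((33 + 94)/(-29 - 4)) + 2178 = 3*(127/(-33)) + 2178 = 3*(127*(-1/33)) + 2178 = 3*(-127/33) + 2178 = -127/11 + 2178 = 23831/11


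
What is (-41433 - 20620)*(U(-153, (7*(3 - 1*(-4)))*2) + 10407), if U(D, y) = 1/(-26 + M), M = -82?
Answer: -69744779615/108 ≈ -6.4578e+8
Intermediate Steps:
U(D, y) = -1/108 (U(D, y) = 1/(-26 - 82) = 1/(-108) = -1/108)
(-41433 - 20620)*(U(-153, (7*(3 - 1*(-4)))*2) + 10407) = (-41433 - 20620)*(-1/108 + 10407) = -62053*1123955/108 = -69744779615/108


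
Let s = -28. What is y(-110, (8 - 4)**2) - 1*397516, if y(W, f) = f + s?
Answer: -397528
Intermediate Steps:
y(W, f) = -28 + f (y(W, f) = f - 28 = -28 + f)
y(-110, (8 - 4)**2) - 1*397516 = (-28 + (8 - 4)**2) - 1*397516 = (-28 + 4**2) - 397516 = (-28 + 16) - 397516 = -12 - 397516 = -397528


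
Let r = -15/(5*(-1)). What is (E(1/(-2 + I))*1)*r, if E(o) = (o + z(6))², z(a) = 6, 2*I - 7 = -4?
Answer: 48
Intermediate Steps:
I = 3/2 (I = 7/2 + (½)*(-4) = 7/2 - 2 = 3/2 ≈ 1.5000)
E(o) = (6 + o)² (E(o) = (o + 6)² = (6 + o)²)
r = 3 (r = -15/(-5) = -15*(-⅕) = 3)
(E(1/(-2 + I))*1)*r = ((6 + 1/(-2 + 3/2))²*1)*3 = ((6 + 1/(-½))²*1)*3 = ((6 - 2)²*1)*3 = (4²*1)*3 = (16*1)*3 = 16*3 = 48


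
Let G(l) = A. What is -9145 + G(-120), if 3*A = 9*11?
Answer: -9112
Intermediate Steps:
A = 33 (A = (9*11)/3 = (1/3)*99 = 33)
G(l) = 33
-9145 + G(-120) = -9145 + 33 = -9112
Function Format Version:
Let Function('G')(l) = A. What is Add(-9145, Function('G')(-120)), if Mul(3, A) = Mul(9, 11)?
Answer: -9112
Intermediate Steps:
A = 33 (A = Mul(Rational(1, 3), Mul(9, 11)) = Mul(Rational(1, 3), 99) = 33)
Function('G')(l) = 33
Add(-9145, Function('G')(-120)) = Add(-9145, 33) = -9112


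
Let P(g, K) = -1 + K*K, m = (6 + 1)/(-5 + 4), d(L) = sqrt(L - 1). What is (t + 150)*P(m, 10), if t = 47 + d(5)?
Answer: 19701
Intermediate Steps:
d(L) = sqrt(-1 + L)
t = 49 (t = 47 + sqrt(-1 + 5) = 47 + sqrt(4) = 47 + 2 = 49)
m = -7 (m = 7/(-1) = 7*(-1) = -7)
P(g, K) = -1 + K**2
(t + 150)*P(m, 10) = (49 + 150)*(-1 + 10**2) = 199*(-1 + 100) = 199*99 = 19701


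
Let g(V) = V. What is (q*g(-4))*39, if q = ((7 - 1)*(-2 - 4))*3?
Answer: 16848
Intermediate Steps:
q = -108 (q = (6*(-6))*3 = -36*3 = -108)
(q*g(-4))*39 = -108*(-4)*39 = 432*39 = 16848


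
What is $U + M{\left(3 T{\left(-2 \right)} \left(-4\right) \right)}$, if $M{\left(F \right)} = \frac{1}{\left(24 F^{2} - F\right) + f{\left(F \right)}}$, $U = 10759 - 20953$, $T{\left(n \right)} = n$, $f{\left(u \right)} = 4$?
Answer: $- \frac{140717975}{13804} \approx -10194.0$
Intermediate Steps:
$U = -10194$
$M{\left(F \right)} = \frac{1}{4 - F + 24 F^{2}}$ ($M{\left(F \right)} = \frac{1}{\left(24 F^{2} - F\right) + 4} = \frac{1}{\left(- F + 24 F^{2}\right) + 4} = \frac{1}{4 - F + 24 F^{2}}$)
$U + M{\left(3 T{\left(-2 \right)} \left(-4\right) \right)} = -10194 + \frac{1}{4 - 3 \left(-2\right) \left(-4\right) + 24 \left(3 \left(-2\right) \left(-4\right)\right)^{2}} = -10194 + \frac{1}{4 - \left(-6\right) \left(-4\right) + 24 \left(\left(-6\right) \left(-4\right)\right)^{2}} = -10194 + \frac{1}{4 - 24 + 24 \cdot 24^{2}} = -10194 + \frac{1}{4 - 24 + 24 \cdot 576} = -10194 + \frac{1}{4 - 24 + 13824} = -10194 + \frac{1}{13804} = - \frac{140717975}{13804}$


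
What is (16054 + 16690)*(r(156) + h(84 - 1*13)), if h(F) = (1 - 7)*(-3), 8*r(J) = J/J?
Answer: 593485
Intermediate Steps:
r(J) = ⅛ (r(J) = (J/J)/8 = (⅛)*1 = ⅛)
h(F) = 18 (h(F) = -6*(-3) = 18)
(16054 + 16690)*(r(156) + h(84 - 1*13)) = (16054 + 16690)*(⅛ + 18) = 32744*(145/8) = 593485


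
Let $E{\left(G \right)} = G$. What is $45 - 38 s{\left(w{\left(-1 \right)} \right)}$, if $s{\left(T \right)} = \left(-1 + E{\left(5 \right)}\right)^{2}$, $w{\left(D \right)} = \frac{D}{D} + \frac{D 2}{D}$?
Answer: $-563$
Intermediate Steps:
$w{\left(D \right)} = 3$ ($w{\left(D \right)} = 1 + \frac{2 D}{D} = 1 + 2 = 3$)
$s{\left(T \right)} = 16$ ($s{\left(T \right)} = \left(-1 + 5\right)^{2} = 4^{2} = 16$)
$45 - 38 s{\left(w{\left(-1 \right)} \right)} = 45 - 608 = -563$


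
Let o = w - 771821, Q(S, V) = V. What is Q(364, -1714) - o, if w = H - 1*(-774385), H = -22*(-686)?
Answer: -19370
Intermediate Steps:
H = 15092
w = 789477 (w = 15092 - 1*(-774385) = 15092 + 774385 = 789477)
o = 17656 (o = 789477 - 771821 = 17656)
Q(364, -1714) - o = -1714 - 1*17656 = -1714 - 17656 = -19370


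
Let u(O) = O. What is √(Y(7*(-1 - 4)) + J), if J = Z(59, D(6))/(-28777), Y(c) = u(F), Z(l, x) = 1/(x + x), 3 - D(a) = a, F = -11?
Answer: I*√327933656022/172662 ≈ 3.3166*I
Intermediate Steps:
D(a) = 3 - a
Z(l, x) = 1/(2*x)
Y(c) = -11
J = 1/172662 (J = (1/(2*(3 - 1*6)))/(-28777) = (1/(2*(3 - 6)))*(-1/28777) = ((½)/(-3))*(-1/28777) = ((½)*(-⅓))*(-1/28777) = -⅙*(-1/28777) = 1/172662 ≈ 5.7917e-6)
√(Y(7*(-1 - 4)) + J) = √(-11 + 1/172662) = √(-1899281/172662) = I*√327933656022/172662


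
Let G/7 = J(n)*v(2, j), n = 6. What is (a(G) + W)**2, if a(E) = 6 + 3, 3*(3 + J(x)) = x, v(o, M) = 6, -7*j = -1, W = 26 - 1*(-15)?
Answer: 2500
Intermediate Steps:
W = 41 (W = 26 + 15 = 41)
j = 1/7 (j = -1/7*(-1) = 1/7 ≈ 0.14286)
J(x) = -3 + x/3
G = -42 (G = 7*((-3 + (1/3)*6)*6) = 7*((-3 + 2)*6) = 7*(-1*6) = 7*(-6) = -42)
a(E) = 9
(a(G) + W)**2 = (9 + 41)**2 = 50**2 = 2500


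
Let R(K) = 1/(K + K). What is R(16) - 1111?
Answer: -35551/32 ≈ -1111.0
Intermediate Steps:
R(K) = 1/(2*K)
R(16) - 1111 = (1/2)/16 - 1111 = (1/2)*(1/16) - 1111 = 1/32 - 1111 = -35551/32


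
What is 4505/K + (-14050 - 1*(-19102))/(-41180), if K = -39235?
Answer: -19186556/80784865 ≈ -0.23750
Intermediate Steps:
4505/K + (-14050 - 1*(-19102))/(-41180) = 4505/(-39235) + (-14050 - 1*(-19102))/(-41180) = 4505*(-1/39235) + (-14050 + 19102)*(-1/41180) = -901/7847 + 5052*(-1/41180) = -901/7847 - 1263/10295 = -19186556/80784865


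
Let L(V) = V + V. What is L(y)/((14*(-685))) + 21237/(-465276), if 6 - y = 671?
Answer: 1976925/21247604 ≈ 0.093042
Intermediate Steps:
y = -665 (y = 6 - 1*671 = 6 - 671 = -665)
L(V) = 2*V
L(y)/((14*(-685))) + 21237/(-465276) = (2*(-665))/((14*(-685))) + 21237/(-465276) = -1330/(-9590) + 21237*(-1/465276) = -1330*(-1/9590) - 7079/155092 = 19/137 - 7079/155092 = 1976925/21247604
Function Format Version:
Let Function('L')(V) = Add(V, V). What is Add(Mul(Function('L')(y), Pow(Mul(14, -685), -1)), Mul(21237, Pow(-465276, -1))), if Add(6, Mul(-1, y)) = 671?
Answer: Rational(1976925, 21247604) ≈ 0.093042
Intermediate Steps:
y = -665 (y = Add(6, Mul(-1, 671)) = Add(6, -671) = -665)
Function('L')(V) = Mul(2, V)
Add(Mul(Function('L')(y), Pow(Mul(14, -685), -1)), Mul(21237, Pow(-465276, -1))) = Add(Mul(Mul(2, -665), Pow(Mul(14, -685), -1)), Mul(21237, Pow(-465276, -1))) = Add(Mul(-1330, Pow(-9590, -1)), Mul(21237, Rational(-1, 465276))) = Add(Mul(-1330, Rational(-1, 9590)), Rational(-7079, 155092)) = Add(Rational(19, 137), Rational(-7079, 155092)) = Rational(1976925, 21247604)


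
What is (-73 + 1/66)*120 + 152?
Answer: -94668/11 ≈ -8606.2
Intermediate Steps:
(-73 + 1/66)*120 + 152 = -4817/66*120 + 152 = -96340/11 + 152 = -94668/11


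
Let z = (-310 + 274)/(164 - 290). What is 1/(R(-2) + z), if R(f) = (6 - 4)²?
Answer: 7/30 ≈ 0.23333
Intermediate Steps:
R(f) = 4 (R(f) = 2² = 4)
z = 2/7 (z = -36/(-126) = -36*(-1/126) = 2/7 ≈ 0.28571)
1/(R(-2) + z) = 1/(4 + 2/7) = 1/(30/7) = 7/30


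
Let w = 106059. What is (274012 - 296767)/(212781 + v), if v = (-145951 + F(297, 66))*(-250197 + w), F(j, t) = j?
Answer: -7585/6998163011 ≈ -1.0839e-6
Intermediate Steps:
v = 20994276252 (v = (-145951 + 297)*(-250197 + 106059) = -145654*(-144138) = 20994276252)
(274012 - 296767)/(212781 + v) = (274012 - 296767)/(212781 + 20994276252) = -22755/20994489033 = -22755*1/20994489033 = -7585/6998163011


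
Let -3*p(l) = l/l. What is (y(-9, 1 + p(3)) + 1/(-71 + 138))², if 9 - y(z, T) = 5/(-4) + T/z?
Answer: 5596984969/52359696 ≈ 106.89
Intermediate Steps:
p(l) = -⅓ (p(l) = -l/(3*l) = -⅓*1 = -⅓)
y(z, T) = 41/4 - T/z (y(z, T) = 9 - (5/(-4) + T/z) = 9 - (5*(-¼) + T/z) = 9 - (-5/4 + T/z) = 9 + (5/4 - T/z) = 41/4 - T/z)
(y(-9, 1 + p(3)) + 1/(-71 + 138))² = ((41/4 - 1*(1 - ⅓)/(-9)) + 1/(-71 + 138))² = ((41/4 - 1*⅔*(-⅑)) + 1/67)² = ((41/4 + 2/27) + 1/67)² = (1115/108 + 1/67)² = (74813/7236)² = 5596984969/52359696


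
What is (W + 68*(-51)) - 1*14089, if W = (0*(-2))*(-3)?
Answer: -17557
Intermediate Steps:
W = 0 (W = 0*(-3) = 0)
(W + 68*(-51)) - 1*14089 = (0 + 68*(-51)) - 1*14089 = (0 - 3468) - 14089 = -3468 - 14089 = -17557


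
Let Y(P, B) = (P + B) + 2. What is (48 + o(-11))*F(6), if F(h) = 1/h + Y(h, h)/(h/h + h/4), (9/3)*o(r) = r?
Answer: 23009/90 ≈ 255.66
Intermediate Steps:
Y(P, B) = 2 + B + P (Y(P, B) = (B + P) + 2 = 2 + B + P)
o(r) = r/3
F(h) = 1/h + (2 + 2*h)/(1 + h/4) (F(h) = 1/h + (2 + h + h)/(h/h + h/4) = 1/h + (2 + 2*h)/(1 + h*(1/4)) = 1/h + (2 + 2*h)/(1 + h/4))
(48 + o(-11))*F(6) = (48 + (1/3)*(-11))*((4 + 6 + 8*6*(1 + 6))/(6*(4 + 6))) = (48 - 11/3)*((1/6)*(4 + 6 + 8*6*7)/10) = 133*((1/6)*(1/10)*(4 + 6 + 336))/3 = 133*((1/6)*(1/10)*346)/3 = (133/3)*(173/30) = 23009/90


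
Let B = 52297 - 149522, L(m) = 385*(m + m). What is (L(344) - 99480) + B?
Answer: 68175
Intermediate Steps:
L(m) = 770*m (L(m) = 385*(2*m) = 770*m)
B = -97225
(L(344) - 99480) + B = (770*344 - 99480) - 97225 = (264880 - 99480) - 97225 = 165400 - 97225 = 68175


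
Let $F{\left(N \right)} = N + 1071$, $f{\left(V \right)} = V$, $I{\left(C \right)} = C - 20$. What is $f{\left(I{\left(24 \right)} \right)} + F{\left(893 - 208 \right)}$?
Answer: $1760$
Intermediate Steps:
$I{\left(C \right)} = -20 + C$
$F{\left(N \right)} = 1071 + N$
$f{\left(I{\left(24 \right)} \right)} + F{\left(893 - 208 \right)} = \left(-20 + 24\right) + \left(1071 + \left(893 - 208\right)\right) = 4 + \left(1071 + \left(893 - 208\right)\right) = 4 + \left(1071 + 685\right) = 4 + 1756 = 1760$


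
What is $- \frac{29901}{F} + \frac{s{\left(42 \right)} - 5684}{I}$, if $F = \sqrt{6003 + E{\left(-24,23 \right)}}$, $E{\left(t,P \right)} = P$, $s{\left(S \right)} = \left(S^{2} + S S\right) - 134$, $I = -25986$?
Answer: $\frac{1145}{12993} - \frac{29901 \sqrt{6026}}{6026} \approx -385.1$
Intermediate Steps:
$s{\left(S \right)} = -134 + 2 S^{2}$ ($s{\left(S \right)} = \left(S^{2} + S^{2}\right) - 134 = 2 S^{2} - 134 = -134 + 2 S^{2}$)
$F = \sqrt{6026}$ ($F = \sqrt{6003 + 23} = \sqrt{6026} \approx 77.627$)
$- \frac{29901}{F} + \frac{s{\left(42 \right)} - 5684}{I} = - \frac{29901}{\sqrt{6026}} + \frac{\left(-134 + 2 \cdot 42^{2}\right) - 5684}{-25986} = - 29901 \frac{\sqrt{6026}}{6026} + \left(\left(-134 + 2 \cdot 1764\right) - 5684\right) \left(- \frac{1}{25986}\right) = - \frac{29901 \sqrt{6026}}{6026} + \left(\left(-134 + 3528\right) - 5684\right) \left(- \frac{1}{25986}\right) = - \frac{29901 \sqrt{6026}}{6026} + \left(3394 - 5684\right) \left(- \frac{1}{25986}\right) = - \frac{29901 \sqrt{6026}}{6026} - - \frac{1145}{12993} = - \frac{29901 \sqrt{6026}}{6026} + \frac{1145}{12993} = \frac{1145}{12993} - \frac{29901 \sqrt{6026}}{6026}$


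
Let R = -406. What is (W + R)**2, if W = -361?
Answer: 588289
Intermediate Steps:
(W + R)**2 = (-361 - 406)**2 = (-767)**2 = 588289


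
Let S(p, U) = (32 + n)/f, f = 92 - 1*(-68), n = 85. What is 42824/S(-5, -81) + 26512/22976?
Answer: 9839436109/168012 ≈ 58564.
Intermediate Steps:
f = 160 (f = 92 + 68 = 160)
S(p, U) = 117/160 (S(p, U) = (32 + 85)/160 = 117*(1/160) = 117/160)
42824/S(-5, -81) + 26512/22976 = 42824/(117/160) + 26512/22976 = 42824*(160/117) + 26512*(1/22976) = 6851840/117 + 1657/1436 = 9839436109/168012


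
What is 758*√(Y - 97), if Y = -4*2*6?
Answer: 758*I*√145 ≈ 9127.5*I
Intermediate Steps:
Y = -48 (Y = -8*6 = -48)
758*√(Y - 97) = 758*√(-48 - 97) = 758*√(-145) = 758*(I*√145) = 758*I*√145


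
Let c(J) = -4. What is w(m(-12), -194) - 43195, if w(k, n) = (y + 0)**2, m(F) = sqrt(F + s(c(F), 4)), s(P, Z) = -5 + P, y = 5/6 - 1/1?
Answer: -1555019/36 ≈ -43195.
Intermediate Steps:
y = -1/6 (y = 5*(1/6) - 1*1 = 5/6 - 1 = -1/6 ≈ -0.16667)
m(F) = sqrt(-9 + F) (m(F) = sqrt(F + (-5 - 4)) = sqrt(F - 9) = sqrt(-9 + F))
w(k, n) = 1/36 (w(k, n) = (-1/6 + 0)**2 = (-1/6)**2 = 1/36)
w(m(-12), -194) - 43195 = 1/36 - 43195 = -1555019/36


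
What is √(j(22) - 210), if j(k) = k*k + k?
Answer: 2*√74 ≈ 17.205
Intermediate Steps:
j(k) = k + k² (j(k) = k² + k = k + k²)
√(j(22) - 210) = √(22*(1 + 22) - 210) = √(22*23 - 210) = √(506 - 210) = √296 = 2*√74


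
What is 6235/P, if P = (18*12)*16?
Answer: 6235/3456 ≈ 1.8041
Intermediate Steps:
P = 3456 (P = 216*16 = 3456)
6235/P = 6235/3456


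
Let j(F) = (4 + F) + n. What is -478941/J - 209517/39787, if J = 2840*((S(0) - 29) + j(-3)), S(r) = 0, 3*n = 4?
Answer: 869510391/821782400 ≈ 1.0581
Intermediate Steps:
n = 4/3 (n = (⅓)*4 = 4/3 ≈ 1.3333)
j(F) = 16/3 + F (j(F) = (4 + F) + 4/3 = 16/3 + F)
J = -227200/3 (J = 2840*((0 - 29) + (16/3 - 3)) = 2840*(-29 + 7/3) = 2840*(-80/3) = -227200/3 ≈ -75733.)
-478941/J - 209517/39787 = -478941/(-227200/3) - 209517/39787 = -478941*(-3/227200) - 209517*1/39787 = 1436823/227200 - 19047/3617 = 869510391/821782400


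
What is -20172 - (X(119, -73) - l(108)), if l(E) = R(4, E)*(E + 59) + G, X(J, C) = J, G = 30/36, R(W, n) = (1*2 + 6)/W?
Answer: -119737/6 ≈ -19956.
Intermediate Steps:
R(W, n) = 8/W (R(W, n) = (2 + 6)/W = 8/W)
G = ⅚ (G = 30*(1/36) = ⅚ ≈ 0.83333)
l(E) = 713/6 + 2*E (l(E) = (8/4)*(E + 59) + ⅚ = (8*(¼))*(59 + E) + ⅚ = 2*(59 + E) + ⅚ = (118 + 2*E) + ⅚ = 713/6 + 2*E)
-20172 - (X(119, -73) - l(108)) = -20172 - (119 - (713/6 + 2*108)) = -20172 - (119 - (713/6 + 216)) = -20172 - (119 - 1*2009/6) = -20172 - (119 - 2009/6) = -20172 - 1*(-1295/6) = -20172 + 1295/6 = -119737/6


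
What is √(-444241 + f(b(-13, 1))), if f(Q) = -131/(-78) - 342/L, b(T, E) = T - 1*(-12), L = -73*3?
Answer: I*√14402914915506/5694 ≈ 666.51*I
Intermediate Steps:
L = -219
b(T, E) = 12 + T (b(T, E) = T + 12 = 12 + T)
f(Q) = 18455/5694 (f(Q) = -131/(-78) - 342/(-219) = -131*(-1/78) - 342*(-1/219) = 131/78 + 114/73 = 18455/5694)
√(-444241 + f(b(-13, 1))) = √(-444241 + 18455/5694) = √(-2529489799/5694) = I*√14402914915506/5694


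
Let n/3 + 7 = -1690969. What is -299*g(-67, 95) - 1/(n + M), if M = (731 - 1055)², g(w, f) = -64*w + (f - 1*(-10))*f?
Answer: -21186511913423/4967952 ≈ -4.2646e+6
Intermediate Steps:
n = -5072928 (n = -21 + 3*(-1690969) = -21 - 5072907 = -5072928)
g(w, f) = -64*w + f*(10 + f) (g(w, f) = -64*w + (f + 10)*f = -64*w + (10 + f)*f = -64*w + f*(10 + f))
M = 104976 (M = (-324)² = 104976)
-299*g(-67, 95) - 1/(n + M) = -299*(95² - 64*(-67) + 10*95) - 1/(-5072928 + 104976) = -299*(9025 + 4288 + 950) - 1/(-4967952) = -299*14263 - 1*(-1/4967952) = -4264637 + 1/4967952 = -21186511913423/4967952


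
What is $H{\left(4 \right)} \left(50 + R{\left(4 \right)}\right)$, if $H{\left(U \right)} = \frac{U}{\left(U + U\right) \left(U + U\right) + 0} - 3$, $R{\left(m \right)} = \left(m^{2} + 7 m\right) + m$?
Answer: $- \frac{2303}{8} \approx -287.88$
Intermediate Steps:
$R{\left(m \right)} = m^{2} + 8 m$
$H{\left(U \right)} = -3 + \frac{1}{4 U}$ ($H{\left(U \right)} = \frac{U}{2 U 2 U + 0} - 3 = \frac{U}{4 U^{2} + 0} - 3 = \frac{U}{4 U^{2}} - 3 = \frac{1}{4 U^{2}} U - 3 = \frac{1}{4 U} - 3 = -3 + \frac{1}{4 U}$)
$H{\left(4 \right)} \left(50 + R{\left(4 \right)}\right) = \left(-3 + \frac{1}{4 \cdot 4}\right) \left(50 + 4 \left(8 + 4\right)\right) = \left(-3 + \frac{1}{4} \cdot \frac{1}{4}\right) \left(50 + 4 \cdot 12\right) = \left(-3 + \frac{1}{16}\right) \left(50 + 48\right) = \left(- \frac{47}{16}\right) 98 = - \frac{2303}{8}$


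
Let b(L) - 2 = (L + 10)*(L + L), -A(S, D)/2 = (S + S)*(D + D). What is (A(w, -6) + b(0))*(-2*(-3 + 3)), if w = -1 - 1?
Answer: 0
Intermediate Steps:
w = -2
A(S, D) = -8*D*S (A(S, D) = -2*(S + S)*(D + D) = -2*2*S*2*D = -8*D*S)
b(L) = 2 + 2*L*(10 + L) (b(L) = 2 + (L + 10)*(L + L) = 2 + (10 + L)*(2*L) = 2 + 2*L*(10 + L))
(A(w, -6) + b(0))*(-2*(-3 + 3)) = (-8*(-6)*(-2) + (2 + 2*0**2 + 20*0))*(-2*(-3 + 3)) = (-96 + (2 + 2*0 + 0))*(-2*0) = (-96 + (2 + 0 + 0))*0 = (-96 + 2)*0 = -94*0 = 0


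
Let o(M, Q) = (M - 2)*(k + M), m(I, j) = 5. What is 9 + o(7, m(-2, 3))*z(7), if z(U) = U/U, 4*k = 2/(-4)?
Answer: 347/8 ≈ 43.375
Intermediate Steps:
k = -⅛ (k = (2/(-4))/4 = (2*(-¼))/4 = (¼)*(-½) = -⅛ ≈ -0.12500)
o(M, Q) = (-2 + M)*(-⅛ + M) (o(M, Q) = (M - 2)*(-⅛ + M) = (-2 + M)*(-⅛ + M))
z(U) = 1
9 + o(7, m(-2, 3))*z(7) = 9 + (¼ + 7² - 17/8*7)*1 = 9 + (¼ + 49 - 119/8)*1 = 9 + (275/8)*1 = 9 + 275/8 = 347/8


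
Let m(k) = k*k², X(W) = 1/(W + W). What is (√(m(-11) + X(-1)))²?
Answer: -2663/2 ≈ -1331.5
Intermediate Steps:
X(W) = 1/(2*W)
m(k) = k³
(√(m(-11) + X(-1)))² = (√((-11)³ + (½)/(-1)))² = (√(-1331 + (½)*(-1)))² = (√(-1331 - ½))² = (√(-2663/2))² = (I*√5326/2)² = -2663/2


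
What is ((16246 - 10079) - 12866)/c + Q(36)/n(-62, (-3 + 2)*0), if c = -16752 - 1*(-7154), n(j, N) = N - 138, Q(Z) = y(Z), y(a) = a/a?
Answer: 228716/331131 ≈ 0.69071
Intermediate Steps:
y(a) = 1
Q(Z) = 1
n(j, N) = -138 + N
c = -9598 (c = -16752 + 7154 = -9598)
((16246 - 10079) - 12866)/c + Q(36)/n(-62, (-3 + 2)*0) = ((16246 - 10079) - 12866)/(-9598) + 1/(-138 + (-3 + 2)*0) = (6167 - 12866)*(-1/9598) + 1/(-138 - 1*0) = -6699*(-1/9598) + 1/(-138 + 0) = 6699/9598 + 1/(-138) = 6699/9598 + 1*(-1/138) = 6699/9598 - 1/138 = 228716/331131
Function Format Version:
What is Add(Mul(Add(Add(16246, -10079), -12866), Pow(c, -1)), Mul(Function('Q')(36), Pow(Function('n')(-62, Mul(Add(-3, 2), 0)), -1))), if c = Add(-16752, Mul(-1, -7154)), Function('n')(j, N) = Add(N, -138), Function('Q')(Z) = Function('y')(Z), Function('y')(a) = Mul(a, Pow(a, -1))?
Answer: Rational(228716, 331131) ≈ 0.69071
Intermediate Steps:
Function('y')(a) = 1
Function('Q')(Z) = 1
Function('n')(j, N) = Add(-138, N)
c = -9598 (c = Add(-16752, 7154) = -9598)
Add(Mul(Add(Add(16246, -10079), -12866), Pow(c, -1)), Mul(Function('Q')(36), Pow(Function('n')(-62, Mul(Add(-3, 2), 0)), -1))) = Add(Mul(Add(Add(16246, -10079), -12866), Pow(-9598, -1)), Mul(1, Pow(Add(-138, Mul(Add(-3, 2), 0)), -1))) = Add(Mul(Add(6167, -12866), Rational(-1, 9598)), Mul(1, Pow(Add(-138, Mul(-1, 0)), -1))) = Add(Mul(-6699, Rational(-1, 9598)), Mul(1, Pow(Add(-138, 0), -1))) = Add(Rational(6699, 9598), Mul(1, Pow(-138, -1))) = Add(Rational(6699, 9598), Mul(1, Rational(-1, 138))) = Add(Rational(6699, 9598), Rational(-1, 138)) = Rational(228716, 331131)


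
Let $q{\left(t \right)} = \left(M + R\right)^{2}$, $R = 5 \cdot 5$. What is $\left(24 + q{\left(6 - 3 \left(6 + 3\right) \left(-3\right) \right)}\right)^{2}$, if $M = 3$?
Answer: $652864$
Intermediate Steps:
$R = 25$
$q{\left(t \right)} = 784$ ($q{\left(t \right)} = \left(3 + 25\right)^{2} = 28^{2} = 784$)
$\left(24 + q{\left(6 - 3 \left(6 + 3\right) \left(-3\right) \right)}\right)^{2} = \left(24 + 784\right)^{2} = 808^{2} = 652864$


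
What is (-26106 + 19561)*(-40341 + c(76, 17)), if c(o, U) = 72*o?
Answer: 228217605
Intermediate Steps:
(-26106 + 19561)*(-40341 + c(76, 17)) = (-26106 + 19561)*(-40341 + 72*76) = -6545*(-40341 + 5472) = -6545*(-34869) = 228217605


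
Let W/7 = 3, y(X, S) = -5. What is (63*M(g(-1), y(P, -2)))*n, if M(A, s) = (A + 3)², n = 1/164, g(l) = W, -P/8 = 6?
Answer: 9072/41 ≈ 221.27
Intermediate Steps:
P = -48 (P = -8*6 = -48)
W = 21 (W = 7*3 = 21)
g(l) = 21
n = 1/164 ≈ 0.0060976
M(A, s) = (3 + A)²
(63*M(g(-1), y(P, -2)))*n = (63*(3 + 21)²)*(1/164) = (63*24²)*(1/164) = (63*576)*(1/164) = 36288*(1/164) = 9072/41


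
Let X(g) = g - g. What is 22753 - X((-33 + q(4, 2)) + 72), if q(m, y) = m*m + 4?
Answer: 22753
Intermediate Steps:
q(m, y) = 4 + m² (q(m, y) = m² + 4 = 4 + m²)
X(g) = 0
22753 - X((-33 + q(4, 2)) + 72) = 22753 - 1*0 = 22753 + 0 = 22753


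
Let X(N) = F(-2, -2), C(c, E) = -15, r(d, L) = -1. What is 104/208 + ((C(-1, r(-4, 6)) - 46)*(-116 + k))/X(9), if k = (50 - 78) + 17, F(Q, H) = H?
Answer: -3873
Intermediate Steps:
k = -11 (k = -28 + 17 = -11)
X(N) = -2
104/208 + ((C(-1, r(-4, 6)) - 46)*(-116 + k))/X(9) = 104/208 + ((-15 - 46)*(-116 - 11))/(-2) = 104*(1/208) - 61*(-127)*(-½) = ½ + 7747*(-½) = ½ - 7747/2 = -3873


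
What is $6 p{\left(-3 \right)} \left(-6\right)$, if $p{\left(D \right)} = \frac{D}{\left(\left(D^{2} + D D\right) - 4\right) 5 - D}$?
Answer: $\frac{108}{73} \approx 1.4795$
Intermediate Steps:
$p{\left(D \right)} = \frac{D}{-20 - D + 10 D^{2}}$ ($p{\left(D \right)} = \frac{D}{\left(\left(D^{2} + D^{2}\right) - 4\right) 5 - D} = \frac{D}{\left(2 D^{2} - 4\right) 5 - D} = \frac{D}{\left(-4 + 2 D^{2}\right) 5 - D} = \frac{D}{\left(-20 + 10 D^{2}\right) - D} = \frac{D}{-20 - D + 10 D^{2}}$)
$6 p{\left(-3 \right)} \left(-6\right) = 6 \left(- \frac{3}{-20 - -3 + 10 \left(-3\right)^{2}}\right) \left(-6\right) = 6 \left(- \frac{3}{-20 + 3 + 10 \cdot 9}\right) \left(-6\right) = 6 \left(- \frac{3}{-20 + 3 + 90}\right) \left(-6\right) = 6 \left(- \frac{3}{73}\right) \left(-6\right) = \left(- \frac{18}{73}\right) \left(-6\right) = \frac{108}{73}$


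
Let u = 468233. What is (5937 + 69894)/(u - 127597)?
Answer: 75831/340636 ≈ 0.22262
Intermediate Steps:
(5937 + 69894)/(u - 127597) = (5937 + 69894)/(468233 - 127597) = 75831/340636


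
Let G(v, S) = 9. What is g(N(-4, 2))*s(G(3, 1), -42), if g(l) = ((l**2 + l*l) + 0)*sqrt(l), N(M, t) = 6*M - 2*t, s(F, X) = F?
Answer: 28224*I*sqrt(7) ≈ 74674.0*I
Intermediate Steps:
N(M, t) = -2*t + 6*M
g(l) = 2*l**(5/2) (g(l) = ((l**2 + l**2) + 0)*sqrt(l) = (2*l**2 + 0)*sqrt(l) = (2*l**2)*sqrt(l) = 2*l**(5/2))
g(N(-4, 2))*s(G(3, 1), -42) = (2*(-2*2 + 6*(-4))**(5/2))*9 = (2*(-4 - 24)**(5/2))*9 = (2*(-28)**(5/2))*9 = (2*(1568*I*sqrt(7)))*9 = (3136*I*sqrt(7))*9 = 28224*I*sqrt(7)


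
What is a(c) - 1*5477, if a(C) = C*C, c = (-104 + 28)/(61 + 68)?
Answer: -91136981/16641 ≈ -5476.7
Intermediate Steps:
c = -76/129 ≈ -0.58915
a(C) = C²
a(c) - 1*5477 = (-76/129)² - 1*5477 = 5776/16641 - 5477 = -91136981/16641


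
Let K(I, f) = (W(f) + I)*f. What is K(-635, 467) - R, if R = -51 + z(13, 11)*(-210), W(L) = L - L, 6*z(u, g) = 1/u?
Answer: -3854387/13 ≈ -2.9649e+5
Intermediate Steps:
z(u, g) = 1/(6*u)
W(L) = 0
R = -698/13 (R = -51 + ((1/6)/13)*(-210) = -51 + ((1/6)*(1/13))*(-210) = -51 + (1/78)*(-210) = -51 - 35/13 = -698/13 ≈ -53.692)
K(I, f) = I*f (K(I, f) = (0 + I)*f = I*f)
K(-635, 467) - R = -635*467 - 1*(-698/13) = -296545 + 698/13 = -3854387/13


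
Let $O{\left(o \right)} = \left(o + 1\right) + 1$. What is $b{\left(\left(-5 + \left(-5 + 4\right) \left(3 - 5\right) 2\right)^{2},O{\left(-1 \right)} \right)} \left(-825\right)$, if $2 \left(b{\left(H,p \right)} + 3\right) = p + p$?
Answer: $1650$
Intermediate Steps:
$O{\left(o \right)} = 2 + o$ ($O{\left(o \right)} = \left(1 + o\right) + 1 = 2 + o$)
$b{\left(H,p \right)} = -3 + p$ ($b{\left(H,p \right)} = -3 + \frac{p + p}{2} = -3 + \frac{2 p}{2} = -3 + p$)
$b{\left(\left(-5 + \left(-5 + 4\right) \left(3 - 5\right) 2\right)^{2},O{\left(-1 \right)} \right)} \left(-825\right) = \left(-3 + \left(2 - 1\right)\right) \left(-825\right) = \left(-3 + 1\right) \left(-825\right) = \left(-2\right) \left(-825\right) = 1650$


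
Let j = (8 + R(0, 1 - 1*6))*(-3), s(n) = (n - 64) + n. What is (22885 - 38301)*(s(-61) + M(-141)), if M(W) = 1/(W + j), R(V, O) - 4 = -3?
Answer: 60216823/21 ≈ 2.8675e+6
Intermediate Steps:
R(V, O) = 1 (R(V, O) = 4 - 3 = 1)
s(n) = -64 + 2*n (s(n) = (-64 + n) + n = -64 + 2*n)
j = -27 (j = (8 + 1)*(-3) = 9*(-3) = -27)
M(W) = 1/(-27 + W) (M(W) = 1/(W - 27) = 1/(-27 + W))
(22885 - 38301)*(s(-61) + M(-141)) = (22885 - 38301)*((-64 + 2*(-61)) + 1/(-27 - 141)) = -15416*((-64 - 122) + 1/(-168)) = -15416*(-186 - 1/168) = -15416*(-31249/168) = 60216823/21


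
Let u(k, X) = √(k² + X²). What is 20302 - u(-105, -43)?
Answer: 20302 - √12874 ≈ 20189.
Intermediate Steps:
u(k, X) = √(X² + k²)
20302 - u(-105, -43) = 20302 - √((-43)² + (-105)²) = 20302 - √(1849 + 11025) = 20302 - √12874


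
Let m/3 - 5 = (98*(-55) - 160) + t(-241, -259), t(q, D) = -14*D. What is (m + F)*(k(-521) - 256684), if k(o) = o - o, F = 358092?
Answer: -90438757140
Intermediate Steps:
k(o) = 0
m = -5757 (m = 15 + 3*((98*(-55) - 160) - 14*(-259)) = 15 + 3*((-5390 - 160) + 3626) = 15 + 3*(-5550 + 3626) = 15 + 3*(-1924) = 15 - 5772 = -5757)
(m + F)*(k(-521) - 256684) = (-5757 + 358092)*(0 - 256684) = 352335*(-256684) = -90438757140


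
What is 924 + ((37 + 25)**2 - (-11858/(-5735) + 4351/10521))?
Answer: 287541563077/60337935 ≈ 4765.5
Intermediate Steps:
924 + ((37 + 25)**2 - (-11858/(-5735) + 4351/10521)) = 924 + (62**2 - (-11858*(-1/5735) + 4351*(1/10521))) = 924 + (3844 - (11858/5735 + 4351/10521)) = 924 + (3844 - 1*149711003/60337935) = 924 + (3844 - 149711003/60337935) = 924 + 231789311137/60337935 = 287541563077/60337935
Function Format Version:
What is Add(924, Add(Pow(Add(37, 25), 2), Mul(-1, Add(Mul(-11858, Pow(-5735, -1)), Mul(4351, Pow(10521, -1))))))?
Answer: Rational(287541563077, 60337935) ≈ 4765.5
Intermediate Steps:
Add(924, Add(Pow(Add(37, 25), 2), Mul(-1, Add(Mul(-11858, Pow(-5735, -1)), Mul(4351, Pow(10521, -1)))))) = Add(924, Add(Pow(62, 2), Mul(-1, Add(Mul(-11858, Rational(-1, 5735)), Mul(4351, Rational(1, 10521)))))) = Add(924, Add(3844, Mul(-1, Add(Rational(11858, 5735), Rational(4351, 10521))))) = Add(924, Add(3844, Mul(-1, Rational(149711003, 60337935)))) = Add(924, Add(3844, Rational(-149711003, 60337935))) = Add(924, Rational(231789311137, 60337935)) = Rational(287541563077, 60337935)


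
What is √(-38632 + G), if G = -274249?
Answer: I*√312881 ≈ 559.36*I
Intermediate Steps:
√(-38632 + G) = √(-38632 - 274249) = √(-312881) = I*√312881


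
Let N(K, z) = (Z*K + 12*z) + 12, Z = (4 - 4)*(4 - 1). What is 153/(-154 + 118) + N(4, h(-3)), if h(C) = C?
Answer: -113/4 ≈ -28.250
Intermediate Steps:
Z = 0 (Z = 0*3 = 0)
N(K, z) = 12 + 12*z (N(K, z) = (0*K + 12*z) + 12 = (0 + 12*z) + 12 = 12*z + 12 = 12 + 12*z)
153/(-154 + 118) + N(4, h(-3)) = 153/(-154 + 118) + (12 + 12*(-3)) = 153/(-36) + (12 - 36) = -1/36*153 - 24 = -17/4 - 24 = -113/4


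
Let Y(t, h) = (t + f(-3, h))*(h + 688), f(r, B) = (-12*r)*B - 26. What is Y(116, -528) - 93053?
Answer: -3119933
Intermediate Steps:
f(r, B) = -26 - 12*B*r (f(r, B) = -12*B*r - 26 = -26 - 12*B*r)
Y(t, h) = (688 + h)*(-26 + t + 36*h) (Y(t, h) = (t + (-26 - 12*h*(-3)))*(h + 688) = (t + (-26 + 36*h))*(688 + h) = (-26 + t + 36*h)*(688 + h) = (688 + h)*(-26 + t + 36*h))
Y(116, -528) - 93053 = (-17888 + 36*(-528)² + 688*116 + 24742*(-528) - 528*116) - 93053 = (-17888 + 36*278784 + 79808 - 13063776 - 61248) - 93053 = (-17888 + 10036224 + 79808 - 13063776 - 61248) - 93053 = -3026880 - 93053 = -3119933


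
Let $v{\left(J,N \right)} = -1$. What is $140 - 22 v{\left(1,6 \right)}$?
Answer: $162$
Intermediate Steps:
$140 - 22 v{\left(1,6 \right)} = 140 - -22 = 140 + 22 = 162$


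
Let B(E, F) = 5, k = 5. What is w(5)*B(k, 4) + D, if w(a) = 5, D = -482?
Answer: -457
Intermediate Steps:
w(5)*B(k, 4) + D = 5*5 - 482 = 25 - 482 = -457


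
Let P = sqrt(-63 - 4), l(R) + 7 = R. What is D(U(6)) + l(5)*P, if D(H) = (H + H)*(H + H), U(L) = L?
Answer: 144 - 2*I*sqrt(67) ≈ 144.0 - 16.371*I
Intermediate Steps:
l(R) = -7 + R
P = I*sqrt(67) (P = sqrt(-67) = I*sqrt(67) ≈ 8.1853*I)
D(H) = 4*H**2 (D(H) = (2*H)*(2*H) = 4*H**2)
D(U(6)) + l(5)*P = 4*6**2 + (-7 + 5)*(I*sqrt(67)) = 4*36 - 2*I*sqrt(67) = 144 - 2*I*sqrt(67)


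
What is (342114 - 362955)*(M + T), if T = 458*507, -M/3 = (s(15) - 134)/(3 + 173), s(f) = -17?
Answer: -851744764269/176 ≈ -4.8395e+9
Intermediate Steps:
M = 453/176 (M = -3*(-17 - 134)/(3 + 173) = -3*(-151)/176 = -3*(-151/176) = 453/176 ≈ 2.5739)
T = 232206
(342114 - 362955)*(M + T) = (342114 - 362955)*(453/176 + 232206) = -20841*40868709/176 = -851744764269/176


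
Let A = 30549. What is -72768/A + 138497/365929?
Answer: -7465658873/3726255007 ≈ -2.0035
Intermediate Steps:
-72768/A + 138497/365929 = -72768/30549 + 138497/365929 = -72768*1/30549 + 138497*(1/365929) = -24256/10183 + 138497/365929 = -7465658873/3726255007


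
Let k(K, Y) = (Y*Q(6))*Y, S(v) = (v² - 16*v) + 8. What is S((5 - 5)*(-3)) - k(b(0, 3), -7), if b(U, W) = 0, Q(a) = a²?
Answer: -1756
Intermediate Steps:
S(v) = 8 + v² - 16*v
k(K, Y) = 36*Y² (k(K, Y) = (Y*6²)*Y = (Y*36)*Y = (36*Y)*Y = 36*Y²)
S((5 - 5)*(-3)) - k(b(0, 3), -7) = (8 + ((5 - 5)*(-3))² - 16*(5 - 5)*(-3)) - 36*(-7)² = (8 + (0*(-3))² - 0*(-3)) - 36*49 = (8 + 0² - 16*0) - 1*1764 = (8 + 0 + 0) - 1764 = 8 - 1764 = -1756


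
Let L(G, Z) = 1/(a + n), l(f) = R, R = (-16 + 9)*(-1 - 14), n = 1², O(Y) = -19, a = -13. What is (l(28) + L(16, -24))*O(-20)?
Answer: -23921/12 ≈ -1993.4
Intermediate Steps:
n = 1
R = 105 (R = -7*(-15) = 105)
l(f) = 105
L(G, Z) = -1/12 (L(G, Z) = 1/(-13 + 1) = 1/(-12) = -1/12)
(l(28) + L(16, -24))*O(-20) = (105 - 1/12)*(-19) = (1259/12)*(-19) = -23921/12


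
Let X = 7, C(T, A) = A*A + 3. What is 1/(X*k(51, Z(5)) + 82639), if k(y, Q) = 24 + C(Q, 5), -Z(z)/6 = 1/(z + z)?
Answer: 1/83003 ≈ 1.2048e-5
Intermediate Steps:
C(T, A) = 3 + A**2 (C(T, A) = A**2 + 3 = 3 + A**2)
Z(z) = -3/z (Z(z) = -6/(z + z) = -6*1/(2*z) = -3/z)
k(y, Q) = 52 (k(y, Q) = 24 + (3 + 5**2) = 24 + (3 + 25) = 24 + 28 = 52)
1/(X*k(51, Z(5)) + 82639) = 1/(7*52 + 82639) = 1/(364 + 82639) = 1/83003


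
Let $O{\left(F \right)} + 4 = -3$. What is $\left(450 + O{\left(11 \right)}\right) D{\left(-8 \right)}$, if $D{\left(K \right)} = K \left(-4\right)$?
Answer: $14176$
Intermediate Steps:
$D{\left(K \right)} = - 4 K$
$O{\left(F \right)} = -7$ ($O{\left(F \right)} = -4 - 3 = -7$)
$\left(450 + O{\left(11 \right)}\right) D{\left(-8 \right)} = \left(450 - 7\right) \left(\left(-4\right) \left(-8\right)\right) = 443 \cdot 32 = 14176$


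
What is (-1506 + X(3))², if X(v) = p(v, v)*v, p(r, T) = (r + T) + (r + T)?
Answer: 2160900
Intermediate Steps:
p(r, T) = 2*T + 2*r (p(r, T) = (T + r) + (T + r) = 2*T + 2*r)
X(v) = 4*v² (X(v) = (2*v + 2*v)*v = (4*v)*v = 4*v²)
(-1506 + X(3))² = (-1506 + 4*3²)² = (-1506 + 4*9)² = (-1506 + 36)² = (-1470)² = 2160900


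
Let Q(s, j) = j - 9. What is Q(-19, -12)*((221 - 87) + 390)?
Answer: -11004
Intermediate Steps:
Q(s, j) = -9 + j
Q(-19, -12)*((221 - 87) + 390) = (-9 - 12)*((221 - 87) + 390) = -21*(134 + 390) = -21*524 = -11004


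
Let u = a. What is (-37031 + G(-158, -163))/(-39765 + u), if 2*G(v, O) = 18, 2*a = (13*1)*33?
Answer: 74044/79101 ≈ 0.93607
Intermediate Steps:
a = 429/2 (a = ((13*1)*33)/2 = (13*33)/2 = (½)*429 = 429/2 ≈ 214.50)
G(v, O) = 9 (G(v, O) = (½)*18 = 9)
u = 429/2 ≈ 214.50
(-37031 + G(-158, -163))/(-39765 + u) = (-37031 + 9)/(-39765 + 429/2) = -37022/(-79101/2) = -37022*(-2/79101) = 74044/79101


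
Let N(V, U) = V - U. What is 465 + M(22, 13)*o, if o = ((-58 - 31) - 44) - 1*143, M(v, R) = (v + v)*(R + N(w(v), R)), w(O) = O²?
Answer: -5877231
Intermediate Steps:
M(v, R) = 2*v³ (M(v, R) = (v + v)*(R + (v² - R)) = (2*v)*v² = 2*v³)
o = -276 (o = (-89 - 44) - 143 = -133 - 143 = -276)
465 + M(22, 13)*o = 465 + (2*22³)*(-276) = 465 + (2*10648)*(-276) = 465 + 21296*(-276) = 465 - 5877696 = -5877231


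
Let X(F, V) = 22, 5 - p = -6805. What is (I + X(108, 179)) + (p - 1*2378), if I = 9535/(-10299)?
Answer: 45862211/10299 ≈ 4453.1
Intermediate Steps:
p = 6810 (p = 5 - 1*(-6805) = 5 + 6805 = 6810)
I = -9535/10299 (I = 9535*(-1/10299) = -9535/10299 ≈ -0.92582)
(I + X(108, 179)) + (p - 1*2378) = (-9535/10299 + 22) + (6810 - 1*2378) = 217043/10299 + (6810 - 2378) = 217043/10299 + 4432 = 45862211/10299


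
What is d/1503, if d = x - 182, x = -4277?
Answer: -4459/1503 ≈ -2.9667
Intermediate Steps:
d = -4459 (d = -4277 - 182 = -4459)
d/1503 = -4459/1503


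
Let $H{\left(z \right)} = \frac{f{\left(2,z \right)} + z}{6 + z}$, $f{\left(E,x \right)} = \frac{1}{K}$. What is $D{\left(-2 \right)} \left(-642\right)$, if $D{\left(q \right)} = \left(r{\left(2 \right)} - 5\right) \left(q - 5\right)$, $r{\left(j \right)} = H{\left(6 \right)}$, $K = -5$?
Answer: $- \frac{202979}{10} \approx -20298.0$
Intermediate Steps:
$f{\left(E,x \right)} = - \frac{1}{5}$ ($f{\left(E,x \right)} = \frac{1}{-5} = - \frac{1}{5}$)
$H{\left(z \right)} = \frac{- \frac{1}{5} + z}{6 + z}$
$r{\left(j \right)} = \frac{29}{60}$ ($r{\left(j \right)} = \frac{- \frac{1}{5} + 6}{6 + 6} = \frac{1}{12} \cdot \frac{29}{5} = \frac{29}{60}$)
$D{\left(q \right)} = \frac{271}{12} - \frac{271 q}{60}$ ($D{\left(q \right)} = \left(\frac{29}{60} - 5\right) \left(q - 5\right) = - \frac{271 \left(-5 + q\right)}{60} = \frac{271}{12} - \frac{271 q}{60}$)
$D{\left(-2 \right)} \left(-642\right) = \left(\frac{271}{12} - - \frac{271}{30}\right) \left(-642\right) = \left(\frac{271}{12} + \frac{271}{30}\right) \left(-642\right) = \frac{1897}{60} \left(-642\right) = - \frac{202979}{10}$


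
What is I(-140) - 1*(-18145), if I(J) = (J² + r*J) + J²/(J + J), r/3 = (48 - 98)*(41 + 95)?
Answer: 2893675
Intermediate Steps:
r = -20400 (r = 3*((48 - 98)*(41 + 95)) = 3*(-50*136) = 3*(-6800) = -20400)
I(J) = J² - 40799*J/2 (I(J) = (J² - 20400*J) + J²/(J + J) = (J² - 20400*J) + J²/((2*J)) = (J² - 20400*J) + (1/(2*J))*J² = (J² - 20400*J) + J/2 = J² - 40799*J/2)
I(-140) - 1*(-18145) = (½)*(-140)*(-40799 + 2*(-140)) - 1*(-18145) = (½)*(-140)*(-40799 - 280) + 18145 = (½)*(-140)*(-41079) + 18145 = 2875530 + 18145 = 2893675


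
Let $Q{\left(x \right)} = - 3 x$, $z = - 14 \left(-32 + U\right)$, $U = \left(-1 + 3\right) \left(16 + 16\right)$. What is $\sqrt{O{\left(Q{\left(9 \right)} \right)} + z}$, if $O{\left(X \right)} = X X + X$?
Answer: $\sqrt{254} \approx 15.937$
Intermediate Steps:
$U = 64$ ($U = 2 \cdot 32 = 64$)
$z = -448$ ($z = - 14 \left(-32 + 64\right) = \left(-14\right) 32 = -448$)
$O{\left(X \right)} = X + X^{2}$ ($O{\left(X \right)} = X^{2} + X = X + X^{2}$)
$\sqrt{O{\left(Q{\left(9 \right)} \right)} + z} = \sqrt{\left(-3\right) 9 \left(1 - 27\right) - 448} = \sqrt{- 27 \left(1 - 27\right) - 448} = \sqrt{\left(-27\right) \left(-26\right) - 448} = \sqrt{702 - 448} = \sqrt{254}$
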